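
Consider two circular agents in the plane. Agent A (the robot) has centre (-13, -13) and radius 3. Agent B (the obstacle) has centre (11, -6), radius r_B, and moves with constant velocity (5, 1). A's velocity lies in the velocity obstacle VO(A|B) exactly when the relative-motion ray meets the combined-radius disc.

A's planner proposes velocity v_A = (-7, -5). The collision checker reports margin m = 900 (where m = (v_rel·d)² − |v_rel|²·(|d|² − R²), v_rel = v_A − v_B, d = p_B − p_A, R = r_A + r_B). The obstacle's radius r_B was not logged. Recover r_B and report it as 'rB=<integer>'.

m = 900
d = (24, 7);  v_rel = (-12, -6),  |v_rel|² = 180
v_rel×d = (-12)·(7) − (-6)·(24) = 60
since m = R²·180 − 60²:  R² = (3600 + 900) / 180 = 25
R = √25 = 5  ⇒  r_B = 5 − 3 = 2

rB=2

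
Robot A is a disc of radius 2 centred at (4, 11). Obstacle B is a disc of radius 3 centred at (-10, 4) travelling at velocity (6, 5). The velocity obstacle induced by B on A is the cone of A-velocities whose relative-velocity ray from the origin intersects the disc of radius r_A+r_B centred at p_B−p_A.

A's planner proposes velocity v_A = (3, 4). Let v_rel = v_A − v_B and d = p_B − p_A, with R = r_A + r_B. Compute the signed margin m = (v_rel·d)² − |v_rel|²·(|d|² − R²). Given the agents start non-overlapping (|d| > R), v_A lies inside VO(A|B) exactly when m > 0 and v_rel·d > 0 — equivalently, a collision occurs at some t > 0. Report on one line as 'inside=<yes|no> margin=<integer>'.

d = (-14, -7),  |d|² = 245;  R = 2+3 = 5,  c = 245−5² = 220
v_rel = (-3, -1),  |v_rel|² = 10;  v_rel·d = (-3)·(-14) + (-1)·(-7) = 49
10·t² − 98·t + 220 = 0  ⇒  m = 49² − 10·220 = 201
m = 201 > 0,  v_rel·d = 49 > 0  ⇒  inside

inside=yes margin=201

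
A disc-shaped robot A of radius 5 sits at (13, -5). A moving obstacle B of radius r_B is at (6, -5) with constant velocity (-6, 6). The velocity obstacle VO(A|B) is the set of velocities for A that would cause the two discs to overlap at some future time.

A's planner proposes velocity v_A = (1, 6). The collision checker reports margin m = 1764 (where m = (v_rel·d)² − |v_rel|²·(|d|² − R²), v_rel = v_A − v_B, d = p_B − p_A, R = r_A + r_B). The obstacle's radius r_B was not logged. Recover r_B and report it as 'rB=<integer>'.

m = 1764
d = (-7, 0);  v_rel = (7, 0),  |v_rel|² = 49
v_rel×d = (7)·(0) − (0)·(-7) = 0
since m = R²·49 − 0²:  R² = (0 + 1764) / 49 = 36
R = √36 = 6  ⇒  r_B = 6 − 5 = 1

rB=1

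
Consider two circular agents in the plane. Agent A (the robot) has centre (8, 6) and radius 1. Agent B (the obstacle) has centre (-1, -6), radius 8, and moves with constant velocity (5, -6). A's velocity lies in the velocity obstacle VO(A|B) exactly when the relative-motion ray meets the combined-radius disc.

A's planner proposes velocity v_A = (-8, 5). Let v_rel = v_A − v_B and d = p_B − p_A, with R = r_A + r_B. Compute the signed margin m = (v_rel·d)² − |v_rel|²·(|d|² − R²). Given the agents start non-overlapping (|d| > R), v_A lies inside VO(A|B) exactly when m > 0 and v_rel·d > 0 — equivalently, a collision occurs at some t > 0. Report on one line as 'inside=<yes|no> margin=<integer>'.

d = (-9, -12),  |d|² = 225;  R = 1+8 = 9,  c = 225−9² = 144
v_rel = (-13, 11),  |v_rel|² = 290;  v_rel·d = (-13)·(-9) + (11)·(-12) = -15
290·t² + 30·t + 144 = 0  ⇒  m = (-15)² − 290·144 = -41535
m = -41535 < 0,  v_rel·d = -15 < 0  ⇒  outside

inside=no margin=-41535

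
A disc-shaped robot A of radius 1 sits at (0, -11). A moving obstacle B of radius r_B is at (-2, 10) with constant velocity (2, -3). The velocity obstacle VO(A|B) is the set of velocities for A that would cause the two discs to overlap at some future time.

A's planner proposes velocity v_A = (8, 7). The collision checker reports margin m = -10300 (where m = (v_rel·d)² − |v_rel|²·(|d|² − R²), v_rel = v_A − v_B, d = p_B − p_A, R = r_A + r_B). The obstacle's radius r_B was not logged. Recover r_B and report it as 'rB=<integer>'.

m = -10300
d = (-2, 21);  v_rel = (6, 10),  |v_rel|² = 136
v_rel×d = (6)·(21) − (10)·(-2) = 146
since m = R²·136 − 146²:  R² = (21316 + -10300) / 136 = 81
R = √81 = 9  ⇒  r_B = 9 − 1 = 8

rB=8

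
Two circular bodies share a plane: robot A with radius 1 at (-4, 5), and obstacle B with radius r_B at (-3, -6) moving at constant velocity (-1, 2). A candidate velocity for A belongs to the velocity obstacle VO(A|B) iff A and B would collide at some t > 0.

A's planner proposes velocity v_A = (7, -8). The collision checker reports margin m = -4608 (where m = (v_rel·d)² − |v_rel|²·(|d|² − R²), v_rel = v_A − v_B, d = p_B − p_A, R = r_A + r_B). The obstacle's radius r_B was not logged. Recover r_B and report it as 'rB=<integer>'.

m = -4608
d = (1, -11);  v_rel = (8, -10),  |v_rel|² = 164
v_rel×d = (8)·(-11) − (-10)·(1) = -78
since m = R²·164 − (-78)²:  R² = (6084 + -4608) / 164 = 9
R = √9 = 3  ⇒  r_B = 3 − 1 = 2

rB=2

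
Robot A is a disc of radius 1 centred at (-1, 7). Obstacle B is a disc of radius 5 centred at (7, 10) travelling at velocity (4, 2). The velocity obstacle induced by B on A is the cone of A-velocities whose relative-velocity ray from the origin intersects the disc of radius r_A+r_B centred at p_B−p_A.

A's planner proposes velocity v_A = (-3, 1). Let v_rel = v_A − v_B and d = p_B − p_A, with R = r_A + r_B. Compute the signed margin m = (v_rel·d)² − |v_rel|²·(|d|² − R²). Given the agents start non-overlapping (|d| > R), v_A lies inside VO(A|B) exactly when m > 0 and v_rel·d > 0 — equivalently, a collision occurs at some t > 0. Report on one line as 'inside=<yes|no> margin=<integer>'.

d = (8, 3),  |d|² = 73;  R = 1+5 = 6,  c = 73−6² = 37
v_rel = (-7, -1),  |v_rel|² = 50;  v_rel·d = (-7)·(8) + (-1)·(3) = -59
50·t² + 118·t + 37 = 0  ⇒  m = (-59)² − 50·37 = 1631
m = 1631 > 0,  v_rel·d = -59 < 0  ⇒  outside

inside=no margin=1631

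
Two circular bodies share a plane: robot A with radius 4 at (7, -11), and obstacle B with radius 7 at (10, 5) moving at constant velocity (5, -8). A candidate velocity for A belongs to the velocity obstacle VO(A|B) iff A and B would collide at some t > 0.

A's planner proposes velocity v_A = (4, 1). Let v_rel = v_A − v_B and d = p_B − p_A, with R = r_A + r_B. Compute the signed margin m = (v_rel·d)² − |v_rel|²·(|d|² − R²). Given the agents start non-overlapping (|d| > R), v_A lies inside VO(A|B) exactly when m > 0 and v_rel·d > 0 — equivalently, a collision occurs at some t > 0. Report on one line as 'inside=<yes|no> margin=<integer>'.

d = (3, 16),  |d|² = 265;  R = 4+7 = 11,  c = 265−11² = 144
v_rel = (-1, 9),  |v_rel|² = 82;  v_rel·d = (-1)·(3) + (9)·(16) = 141
82·t² − 282·t + 144 = 0  ⇒  m = 141² − 82·144 = 8073
m = 8073 > 0,  v_rel·d = 141 > 0  ⇒  inside

inside=yes margin=8073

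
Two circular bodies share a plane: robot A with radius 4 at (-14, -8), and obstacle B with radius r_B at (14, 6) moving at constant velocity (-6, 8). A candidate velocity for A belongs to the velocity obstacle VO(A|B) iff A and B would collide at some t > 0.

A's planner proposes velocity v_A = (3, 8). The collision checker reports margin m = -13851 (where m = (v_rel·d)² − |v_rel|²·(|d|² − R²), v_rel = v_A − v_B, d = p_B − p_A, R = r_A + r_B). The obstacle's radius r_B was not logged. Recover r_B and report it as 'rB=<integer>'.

m = -13851
d = (28, 14);  v_rel = (9, 0),  |v_rel|² = 81
v_rel×d = (9)·(14) − (0)·(28) = 126
since m = R²·81 − 126²:  R² = (15876 + -13851) / 81 = 25
R = √25 = 5  ⇒  r_B = 5 − 4 = 1

rB=1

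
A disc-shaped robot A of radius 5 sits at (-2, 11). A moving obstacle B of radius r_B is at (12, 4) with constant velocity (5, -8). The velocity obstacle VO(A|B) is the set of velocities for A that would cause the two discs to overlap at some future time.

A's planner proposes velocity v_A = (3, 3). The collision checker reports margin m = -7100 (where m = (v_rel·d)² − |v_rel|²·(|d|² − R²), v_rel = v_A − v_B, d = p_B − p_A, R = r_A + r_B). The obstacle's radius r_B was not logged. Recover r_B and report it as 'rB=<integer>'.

m = -7100
d = (14, -7);  v_rel = (-2, 11),  |v_rel|² = 125
v_rel×d = (-2)·(-7) − (11)·(14) = -140
since m = R²·125 − (-140)²:  R² = (19600 + -7100) / 125 = 100
R = √100 = 10  ⇒  r_B = 10 − 5 = 5

rB=5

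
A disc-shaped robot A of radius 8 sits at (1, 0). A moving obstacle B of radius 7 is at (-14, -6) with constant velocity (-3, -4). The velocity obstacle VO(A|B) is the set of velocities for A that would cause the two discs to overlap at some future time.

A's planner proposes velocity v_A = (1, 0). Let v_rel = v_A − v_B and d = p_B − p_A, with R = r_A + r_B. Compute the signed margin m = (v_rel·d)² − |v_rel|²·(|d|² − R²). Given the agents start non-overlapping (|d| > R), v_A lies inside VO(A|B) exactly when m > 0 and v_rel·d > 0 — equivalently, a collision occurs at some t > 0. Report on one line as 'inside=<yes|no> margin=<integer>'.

d = (-15, -6),  |d|² = 261;  R = 8+7 = 15,  c = 261−15² = 36
v_rel = (4, 4),  |v_rel|² = 32;  v_rel·d = (4)·(-15) + (4)·(-6) = -84
32·t² + 168·t + 36 = 0  ⇒  m = (-84)² − 32·36 = 5904
m = 5904 > 0,  v_rel·d = -84 < 0  ⇒  outside

inside=no margin=5904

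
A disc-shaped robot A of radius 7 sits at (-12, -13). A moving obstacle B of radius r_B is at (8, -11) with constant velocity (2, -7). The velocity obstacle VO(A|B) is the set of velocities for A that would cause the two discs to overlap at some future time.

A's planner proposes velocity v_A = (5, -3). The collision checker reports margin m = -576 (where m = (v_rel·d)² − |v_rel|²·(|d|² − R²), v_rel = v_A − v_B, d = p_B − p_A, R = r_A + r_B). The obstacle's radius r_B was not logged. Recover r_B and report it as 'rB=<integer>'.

m = -576
d = (20, 2);  v_rel = (3, 4),  |v_rel|² = 25
v_rel×d = (3)·(2) − (4)·(20) = -74
since m = R²·25 − (-74)²:  R² = (5476 + -576) / 25 = 196
R = √196 = 14  ⇒  r_B = 14 − 7 = 7

rB=7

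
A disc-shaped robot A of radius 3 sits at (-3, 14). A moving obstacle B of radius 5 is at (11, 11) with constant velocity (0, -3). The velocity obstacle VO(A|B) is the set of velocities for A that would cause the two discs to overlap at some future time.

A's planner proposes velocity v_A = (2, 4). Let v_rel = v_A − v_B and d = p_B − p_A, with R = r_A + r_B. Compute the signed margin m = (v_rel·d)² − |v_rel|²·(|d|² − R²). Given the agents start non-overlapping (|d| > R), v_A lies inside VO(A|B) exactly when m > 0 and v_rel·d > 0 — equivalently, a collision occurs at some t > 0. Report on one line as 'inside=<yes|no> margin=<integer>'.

d = (14, -3),  |d|² = 205;  R = 3+5 = 8,  c = 205−8² = 141
v_rel = (2, 7),  |v_rel|² = 53;  v_rel·d = (2)·(14) + (7)·(-3) = 7
53·t² − 14·t + 141 = 0  ⇒  m = 7² − 53·141 = -7424
m = -7424 < 0,  v_rel·d = 7 > 0  ⇒  outside

inside=no margin=-7424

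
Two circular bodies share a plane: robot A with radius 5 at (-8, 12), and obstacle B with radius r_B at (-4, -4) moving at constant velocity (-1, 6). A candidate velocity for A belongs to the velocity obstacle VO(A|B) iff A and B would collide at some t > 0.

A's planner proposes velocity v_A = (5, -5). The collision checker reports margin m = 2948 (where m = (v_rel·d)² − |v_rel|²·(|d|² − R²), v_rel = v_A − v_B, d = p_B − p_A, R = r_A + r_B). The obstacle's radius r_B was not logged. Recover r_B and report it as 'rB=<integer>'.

m = 2948
d = (4, -16);  v_rel = (6, -11),  |v_rel|² = 157
v_rel×d = (6)·(-16) − (-11)·(4) = -52
since m = R²·157 − (-52)²:  R² = (2704 + 2948) / 157 = 36
R = √36 = 6  ⇒  r_B = 6 − 5 = 1

rB=1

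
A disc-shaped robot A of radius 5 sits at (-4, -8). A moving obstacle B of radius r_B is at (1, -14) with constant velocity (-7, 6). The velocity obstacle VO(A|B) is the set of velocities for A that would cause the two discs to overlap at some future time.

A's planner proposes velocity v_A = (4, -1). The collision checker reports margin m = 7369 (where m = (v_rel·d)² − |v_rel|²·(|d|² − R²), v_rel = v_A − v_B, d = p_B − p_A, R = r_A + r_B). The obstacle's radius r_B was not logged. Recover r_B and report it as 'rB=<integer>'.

m = 7369
d = (5, -6);  v_rel = (11, -7),  |v_rel|² = 170
v_rel×d = (11)·(-6) − (-7)·(5) = -31
since m = R²·170 − (-31)²:  R² = (961 + 7369) / 170 = 49
R = √49 = 7  ⇒  r_B = 7 − 5 = 2

rB=2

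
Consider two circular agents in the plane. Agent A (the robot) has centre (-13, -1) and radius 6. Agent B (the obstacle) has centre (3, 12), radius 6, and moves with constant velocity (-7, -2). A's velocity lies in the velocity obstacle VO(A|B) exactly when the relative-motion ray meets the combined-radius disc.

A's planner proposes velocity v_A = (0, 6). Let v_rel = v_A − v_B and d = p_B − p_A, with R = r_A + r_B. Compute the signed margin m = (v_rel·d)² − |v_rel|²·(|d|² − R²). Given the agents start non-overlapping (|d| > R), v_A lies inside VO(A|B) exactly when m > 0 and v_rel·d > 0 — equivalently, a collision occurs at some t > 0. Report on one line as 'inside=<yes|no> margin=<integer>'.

d = (16, 13),  |d|² = 425;  R = 6+6 = 12,  c = 425−12² = 281
v_rel = (7, 8),  |v_rel|² = 113;  v_rel·d = (7)·(16) + (8)·(13) = 216
113·t² − 432·t + 281 = 0  ⇒  m = 216² − 113·281 = 14903
m = 14903 > 0,  v_rel·d = 216 > 0  ⇒  inside

inside=yes margin=14903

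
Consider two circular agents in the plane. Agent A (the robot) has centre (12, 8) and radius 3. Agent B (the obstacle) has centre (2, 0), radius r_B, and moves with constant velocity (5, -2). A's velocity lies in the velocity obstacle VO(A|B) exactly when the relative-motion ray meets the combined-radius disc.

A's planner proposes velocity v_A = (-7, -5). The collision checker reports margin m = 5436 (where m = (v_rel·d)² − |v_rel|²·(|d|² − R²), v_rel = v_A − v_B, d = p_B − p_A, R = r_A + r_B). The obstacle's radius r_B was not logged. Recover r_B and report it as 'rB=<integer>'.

m = 5436
d = (-10, -8);  v_rel = (-12, -3),  |v_rel|² = 153
v_rel×d = (-12)·(-8) − (-3)·(-10) = 66
since m = R²·153 − 66²:  R² = (4356 + 5436) / 153 = 64
R = √64 = 8  ⇒  r_B = 8 − 3 = 5

rB=5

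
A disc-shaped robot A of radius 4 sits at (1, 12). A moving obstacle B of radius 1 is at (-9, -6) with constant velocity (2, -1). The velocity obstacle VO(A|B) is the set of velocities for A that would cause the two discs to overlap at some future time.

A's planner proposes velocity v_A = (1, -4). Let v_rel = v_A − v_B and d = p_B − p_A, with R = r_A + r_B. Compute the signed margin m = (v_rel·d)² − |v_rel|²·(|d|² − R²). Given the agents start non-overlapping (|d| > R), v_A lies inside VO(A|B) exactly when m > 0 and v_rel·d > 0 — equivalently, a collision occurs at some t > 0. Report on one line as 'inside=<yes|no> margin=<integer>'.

d = (-10, -18),  |d|² = 424;  R = 4+1 = 5,  c = 424−5² = 399
v_rel = (-1, -3),  |v_rel|² = 10;  v_rel·d = (-1)·(-10) + (-3)·(-18) = 64
10·t² − 128·t + 399 = 0  ⇒  m = 64² − 10·399 = 106
m = 106 > 0,  v_rel·d = 64 > 0  ⇒  inside

inside=yes margin=106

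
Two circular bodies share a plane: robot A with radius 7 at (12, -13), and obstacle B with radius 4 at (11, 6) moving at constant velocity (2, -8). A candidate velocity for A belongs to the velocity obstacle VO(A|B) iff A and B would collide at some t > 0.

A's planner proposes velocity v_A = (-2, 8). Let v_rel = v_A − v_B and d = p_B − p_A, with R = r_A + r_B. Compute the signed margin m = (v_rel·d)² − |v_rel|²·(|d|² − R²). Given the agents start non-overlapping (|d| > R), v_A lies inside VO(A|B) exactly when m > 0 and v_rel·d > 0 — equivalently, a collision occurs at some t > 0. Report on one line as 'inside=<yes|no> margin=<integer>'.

d = (-1, 19),  |d|² = 362;  R = 7+4 = 11,  c = 362−11² = 241
v_rel = (-4, 16),  |v_rel|² = 272;  v_rel·d = (-4)·(-1) + (16)·(19) = 308
272·t² − 616·t + 241 = 0  ⇒  m = 308² − 272·241 = 29312
m = 29312 > 0,  v_rel·d = 308 > 0  ⇒  inside

inside=yes margin=29312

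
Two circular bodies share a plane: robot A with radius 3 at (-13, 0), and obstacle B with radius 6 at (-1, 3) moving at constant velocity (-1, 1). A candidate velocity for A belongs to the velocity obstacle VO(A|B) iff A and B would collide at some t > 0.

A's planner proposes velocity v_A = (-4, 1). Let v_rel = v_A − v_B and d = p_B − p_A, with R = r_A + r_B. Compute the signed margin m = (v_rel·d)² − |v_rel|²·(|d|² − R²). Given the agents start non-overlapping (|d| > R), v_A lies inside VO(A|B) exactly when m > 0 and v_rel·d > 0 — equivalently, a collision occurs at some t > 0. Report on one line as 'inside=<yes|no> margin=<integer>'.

d = (12, 3),  |d|² = 153;  R = 3+6 = 9,  c = 153−9² = 72
v_rel = (-3, 0),  |v_rel|² = 9;  v_rel·d = (-3)·(12) + (0)·(3) = -36
9·t² + 72·t + 72 = 0  ⇒  m = (-36)² − 9·72 = 648
m = 648 > 0,  v_rel·d = -36 < 0  ⇒  outside

inside=no margin=648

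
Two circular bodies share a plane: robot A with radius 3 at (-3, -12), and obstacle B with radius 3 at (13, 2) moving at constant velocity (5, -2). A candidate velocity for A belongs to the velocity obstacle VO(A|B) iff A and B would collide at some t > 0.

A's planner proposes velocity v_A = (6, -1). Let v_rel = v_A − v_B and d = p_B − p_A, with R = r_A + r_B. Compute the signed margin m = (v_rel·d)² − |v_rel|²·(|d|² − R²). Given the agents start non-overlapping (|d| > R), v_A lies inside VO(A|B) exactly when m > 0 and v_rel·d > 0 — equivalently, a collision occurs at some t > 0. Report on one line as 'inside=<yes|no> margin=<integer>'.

d = (16, 14),  |d|² = 452;  R = 3+3 = 6,  c = 452−6² = 416
v_rel = (1, 1),  |v_rel|² = 2;  v_rel·d = (1)·(16) + (1)·(14) = 30
2·t² − 60·t + 416 = 0  ⇒  m = 30² − 2·416 = 68
m = 68 > 0,  v_rel·d = 30 > 0  ⇒  inside

inside=yes margin=68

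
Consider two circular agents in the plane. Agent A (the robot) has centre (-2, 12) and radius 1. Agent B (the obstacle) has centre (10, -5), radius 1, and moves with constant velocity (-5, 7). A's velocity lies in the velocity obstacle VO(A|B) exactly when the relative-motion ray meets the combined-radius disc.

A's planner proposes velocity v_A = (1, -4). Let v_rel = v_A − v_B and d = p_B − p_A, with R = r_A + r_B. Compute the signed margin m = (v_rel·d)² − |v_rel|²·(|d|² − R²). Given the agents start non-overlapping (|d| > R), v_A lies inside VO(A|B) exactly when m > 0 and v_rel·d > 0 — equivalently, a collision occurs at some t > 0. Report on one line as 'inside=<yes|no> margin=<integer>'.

d = (12, -17),  |d|² = 433;  R = 1+1 = 2,  c = 433−2² = 429
v_rel = (6, -11),  |v_rel|² = 157;  v_rel·d = (6)·(12) + (-11)·(-17) = 259
157·t² − 518·t + 429 = 0  ⇒  m = 259² − 157·429 = -272
m = -272 < 0,  v_rel·d = 259 > 0  ⇒  outside

inside=no margin=-272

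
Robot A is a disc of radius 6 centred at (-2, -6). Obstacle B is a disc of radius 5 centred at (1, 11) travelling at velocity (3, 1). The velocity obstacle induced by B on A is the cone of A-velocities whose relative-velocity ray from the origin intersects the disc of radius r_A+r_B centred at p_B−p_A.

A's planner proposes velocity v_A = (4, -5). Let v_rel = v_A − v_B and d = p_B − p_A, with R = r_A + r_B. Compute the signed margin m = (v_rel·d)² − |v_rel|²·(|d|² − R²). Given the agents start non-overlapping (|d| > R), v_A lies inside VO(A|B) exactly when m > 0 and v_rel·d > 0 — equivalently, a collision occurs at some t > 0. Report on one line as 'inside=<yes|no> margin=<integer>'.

d = (3, 17),  |d|² = 298;  R = 6+5 = 11,  c = 298−11² = 177
v_rel = (1, -6),  |v_rel|² = 37;  v_rel·d = (1)·(3) + (-6)·(17) = -99
37·t² + 198·t + 177 = 0  ⇒  m = (-99)² − 37·177 = 3252
m = 3252 > 0,  v_rel·d = -99 < 0  ⇒  outside

inside=no margin=3252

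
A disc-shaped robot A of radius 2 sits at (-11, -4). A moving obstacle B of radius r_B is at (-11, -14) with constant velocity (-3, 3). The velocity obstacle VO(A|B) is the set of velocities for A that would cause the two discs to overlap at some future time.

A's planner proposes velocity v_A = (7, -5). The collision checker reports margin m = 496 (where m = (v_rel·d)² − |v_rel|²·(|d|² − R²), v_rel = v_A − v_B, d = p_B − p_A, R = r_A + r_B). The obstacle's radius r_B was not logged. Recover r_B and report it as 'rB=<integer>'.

m = 496
d = (0, -10);  v_rel = (10, -8),  |v_rel|² = 164
v_rel×d = (10)·(-10) − (-8)·(0) = -100
since m = R²·164 − (-100)²:  R² = (10000 + 496) / 164 = 64
R = √64 = 8  ⇒  r_B = 8 − 2 = 6

rB=6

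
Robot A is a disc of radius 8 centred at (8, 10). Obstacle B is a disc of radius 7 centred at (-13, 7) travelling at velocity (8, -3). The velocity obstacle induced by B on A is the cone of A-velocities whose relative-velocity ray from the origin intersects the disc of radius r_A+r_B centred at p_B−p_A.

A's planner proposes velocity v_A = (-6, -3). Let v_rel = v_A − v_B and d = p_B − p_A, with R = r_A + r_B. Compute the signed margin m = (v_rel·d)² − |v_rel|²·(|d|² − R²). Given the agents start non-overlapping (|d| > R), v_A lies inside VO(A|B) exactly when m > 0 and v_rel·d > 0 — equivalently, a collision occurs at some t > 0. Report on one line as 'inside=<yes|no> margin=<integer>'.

d = (-21, -3),  |d|² = 450;  R = 8+7 = 15,  c = 450−15² = 225
v_rel = (-14, 0),  |v_rel|² = 196;  v_rel·d = (-14)·(-21) + (0)·(-3) = 294
196·t² − 588·t + 225 = 0  ⇒  m = 294² − 196·225 = 42336
m = 42336 > 0,  v_rel·d = 294 > 0  ⇒  inside

inside=yes margin=42336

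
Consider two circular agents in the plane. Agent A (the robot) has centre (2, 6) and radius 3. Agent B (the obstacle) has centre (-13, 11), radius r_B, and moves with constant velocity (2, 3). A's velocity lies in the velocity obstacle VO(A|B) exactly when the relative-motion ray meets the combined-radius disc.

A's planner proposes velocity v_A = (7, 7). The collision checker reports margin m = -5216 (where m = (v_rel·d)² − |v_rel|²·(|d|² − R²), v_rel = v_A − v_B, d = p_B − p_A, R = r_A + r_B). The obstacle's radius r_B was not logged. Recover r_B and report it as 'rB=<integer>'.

m = -5216
d = (-15, 5);  v_rel = (5, 4),  |v_rel|² = 41
v_rel×d = (5)·(5) − (4)·(-15) = 85
since m = R²·41 − 85²:  R² = (7225 + -5216) / 41 = 49
R = √49 = 7  ⇒  r_B = 7 − 3 = 4

rB=4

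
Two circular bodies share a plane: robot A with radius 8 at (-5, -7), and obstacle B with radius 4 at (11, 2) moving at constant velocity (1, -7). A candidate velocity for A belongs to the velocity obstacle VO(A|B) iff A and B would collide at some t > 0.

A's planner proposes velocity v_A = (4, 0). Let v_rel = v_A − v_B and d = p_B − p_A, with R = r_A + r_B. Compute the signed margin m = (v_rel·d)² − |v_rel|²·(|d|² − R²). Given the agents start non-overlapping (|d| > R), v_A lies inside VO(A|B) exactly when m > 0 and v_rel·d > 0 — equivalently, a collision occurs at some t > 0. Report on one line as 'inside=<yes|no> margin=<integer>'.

d = (16, 9),  |d|² = 337;  R = 8+4 = 12,  c = 337−12² = 193
v_rel = (3, 7),  |v_rel|² = 58;  v_rel·d = (3)·(16) + (7)·(9) = 111
58·t² − 222·t + 193 = 0  ⇒  m = 111² − 58·193 = 1127
m = 1127 > 0,  v_rel·d = 111 > 0  ⇒  inside

inside=yes margin=1127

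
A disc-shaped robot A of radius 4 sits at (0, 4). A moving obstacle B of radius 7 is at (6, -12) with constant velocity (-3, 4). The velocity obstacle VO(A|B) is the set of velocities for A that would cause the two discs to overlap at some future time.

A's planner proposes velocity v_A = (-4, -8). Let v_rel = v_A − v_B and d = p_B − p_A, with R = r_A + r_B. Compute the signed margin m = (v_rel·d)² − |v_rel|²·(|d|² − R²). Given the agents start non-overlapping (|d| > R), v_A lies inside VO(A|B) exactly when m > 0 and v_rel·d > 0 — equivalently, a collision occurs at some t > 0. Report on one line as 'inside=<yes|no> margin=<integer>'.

d = (6, -16),  |d|² = 292;  R = 4+7 = 11,  c = 292−11² = 171
v_rel = (-1, -12),  |v_rel|² = 145;  v_rel·d = (-1)·(6) + (-12)·(-16) = 186
145·t² − 372·t + 171 = 0  ⇒  m = 186² − 145·171 = 9801
m = 9801 > 0,  v_rel·d = 186 > 0  ⇒  inside

inside=yes margin=9801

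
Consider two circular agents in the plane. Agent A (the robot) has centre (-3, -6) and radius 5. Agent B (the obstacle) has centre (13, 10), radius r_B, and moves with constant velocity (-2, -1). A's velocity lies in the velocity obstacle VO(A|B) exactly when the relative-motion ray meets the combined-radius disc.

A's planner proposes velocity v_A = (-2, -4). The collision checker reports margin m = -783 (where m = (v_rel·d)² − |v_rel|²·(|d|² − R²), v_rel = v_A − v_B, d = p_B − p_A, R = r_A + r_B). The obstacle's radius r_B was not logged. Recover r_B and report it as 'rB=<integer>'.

m = -783
d = (16, 16);  v_rel = (0, -3),  |v_rel|² = 9
v_rel×d = (0)·(16) − (-3)·(16) = 48
since m = R²·9 − 48²:  R² = (2304 + -783) / 9 = 169
R = √169 = 13  ⇒  r_B = 13 − 5 = 8

rB=8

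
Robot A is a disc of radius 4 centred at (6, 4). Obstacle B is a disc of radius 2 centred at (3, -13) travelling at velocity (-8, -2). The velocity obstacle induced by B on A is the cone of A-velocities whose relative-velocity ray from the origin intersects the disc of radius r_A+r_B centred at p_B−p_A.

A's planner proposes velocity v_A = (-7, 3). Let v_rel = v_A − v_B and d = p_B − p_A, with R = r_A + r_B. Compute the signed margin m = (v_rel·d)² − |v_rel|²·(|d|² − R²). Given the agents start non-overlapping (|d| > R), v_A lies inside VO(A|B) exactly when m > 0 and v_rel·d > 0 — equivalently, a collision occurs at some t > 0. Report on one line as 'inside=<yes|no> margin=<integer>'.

d = (-3, -17),  |d|² = 298;  R = 4+2 = 6,  c = 298−6² = 262
v_rel = (1, 5),  |v_rel|² = 26;  v_rel·d = (1)·(-3) + (5)·(-17) = -88
26·t² + 176·t + 262 = 0  ⇒  m = (-88)² − 26·262 = 932
m = 932 > 0,  v_rel·d = -88 < 0  ⇒  outside

inside=no margin=932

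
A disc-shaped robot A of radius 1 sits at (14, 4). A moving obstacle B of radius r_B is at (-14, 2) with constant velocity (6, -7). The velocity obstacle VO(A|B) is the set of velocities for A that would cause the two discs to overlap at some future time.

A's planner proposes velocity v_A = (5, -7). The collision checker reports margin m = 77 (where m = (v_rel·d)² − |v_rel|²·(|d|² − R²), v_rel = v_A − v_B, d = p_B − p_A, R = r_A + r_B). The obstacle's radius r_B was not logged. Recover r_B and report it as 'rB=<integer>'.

m = 77
d = (-28, -2);  v_rel = (-1, 0),  |v_rel|² = 1
v_rel×d = (-1)·(-2) − (0)·(-28) = 2
since m = R²·1 − 2²:  R² = (4 + 77) / 1 = 81
R = √81 = 9  ⇒  r_B = 9 − 1 = 8

rB=8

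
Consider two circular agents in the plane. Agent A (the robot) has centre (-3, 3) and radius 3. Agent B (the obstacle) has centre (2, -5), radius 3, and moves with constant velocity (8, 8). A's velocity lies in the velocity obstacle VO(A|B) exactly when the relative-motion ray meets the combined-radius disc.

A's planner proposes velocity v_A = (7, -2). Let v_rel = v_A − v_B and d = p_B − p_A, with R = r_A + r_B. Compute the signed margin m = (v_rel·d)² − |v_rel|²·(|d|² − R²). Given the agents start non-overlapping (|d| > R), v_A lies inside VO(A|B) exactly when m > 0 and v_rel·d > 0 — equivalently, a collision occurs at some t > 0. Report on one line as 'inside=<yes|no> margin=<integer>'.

d = (5, -8),  |d|² = 89;  R = 3+3 = 6,  c = 89−6² = 53
v_rel = (-1, -10),  |v_rel|² = 101;  v_rel·d = (-1)·(5) + (-10)·(-8) = 75
101·t² − 150·t + 53 = 0  ⇒  m = 75² − 101·53 = 272
m = 272 > 0,  v_rel·d = 75 > 0  ⇒  inside

inside=yes margin=272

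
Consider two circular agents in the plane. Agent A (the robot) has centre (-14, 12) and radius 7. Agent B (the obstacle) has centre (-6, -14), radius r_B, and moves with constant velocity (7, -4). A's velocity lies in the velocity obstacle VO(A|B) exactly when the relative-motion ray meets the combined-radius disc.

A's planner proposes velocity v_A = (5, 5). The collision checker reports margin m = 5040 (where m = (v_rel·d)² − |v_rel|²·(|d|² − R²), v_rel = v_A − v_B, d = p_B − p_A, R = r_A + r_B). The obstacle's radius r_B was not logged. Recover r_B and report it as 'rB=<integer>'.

m = 5040
d = (8, -26);  v_rel = (-2, 9),  |v_rel|² = 85
v_rel×d = (-2)·(-26) − (9)·(8) = -20
since m = R²·85 − (-20)²:  R² = (400 + 5040) / 85 = 64
R = √64 = 8  ⇒  r_B = 8 − 7 = 1

rB=1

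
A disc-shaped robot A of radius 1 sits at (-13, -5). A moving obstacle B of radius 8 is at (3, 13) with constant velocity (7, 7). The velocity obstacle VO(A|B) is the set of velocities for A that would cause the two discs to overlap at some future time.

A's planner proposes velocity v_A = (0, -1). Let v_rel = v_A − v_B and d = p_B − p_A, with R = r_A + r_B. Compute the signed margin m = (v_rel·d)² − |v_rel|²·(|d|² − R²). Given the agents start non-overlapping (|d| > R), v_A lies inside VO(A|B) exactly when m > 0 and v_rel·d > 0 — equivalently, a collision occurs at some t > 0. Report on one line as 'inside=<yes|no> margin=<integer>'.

d = (16, 18),  |d|² = 580;  R = 1+8 = 9,  c = 580−9² = 499
v_rel = (-7, -8),  |v_rel|² = 113;  v_rel·d = (-7)·(16) + (-8)·(18) = -256
113·t² + 512·t + 499 = 0  ⇒  m = (-256)² − 113·499 = 9149
m = 9149 > 0,  v_rel·d = -256 < 0  ⇒  outside

inside=no margin=9149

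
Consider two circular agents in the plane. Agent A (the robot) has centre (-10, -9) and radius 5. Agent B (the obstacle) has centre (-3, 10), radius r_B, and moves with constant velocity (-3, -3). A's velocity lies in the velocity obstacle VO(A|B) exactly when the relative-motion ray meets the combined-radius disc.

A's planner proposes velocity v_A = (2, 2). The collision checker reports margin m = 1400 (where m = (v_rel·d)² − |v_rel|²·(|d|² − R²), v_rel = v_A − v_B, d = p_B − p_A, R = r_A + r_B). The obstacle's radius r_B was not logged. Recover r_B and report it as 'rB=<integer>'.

m = 1400
d = (7, 19);  v_rel = (5, 5),  |v_rel|² = 50
v_rel×d = (5)·(19) − (5)·(7) = 60
since m = R²·50 − 60²:  R² = (3600 + 1400) / 50 = 100
R = √100 = 10  ⇒  r_B = 10 − 5 = 5

rB=5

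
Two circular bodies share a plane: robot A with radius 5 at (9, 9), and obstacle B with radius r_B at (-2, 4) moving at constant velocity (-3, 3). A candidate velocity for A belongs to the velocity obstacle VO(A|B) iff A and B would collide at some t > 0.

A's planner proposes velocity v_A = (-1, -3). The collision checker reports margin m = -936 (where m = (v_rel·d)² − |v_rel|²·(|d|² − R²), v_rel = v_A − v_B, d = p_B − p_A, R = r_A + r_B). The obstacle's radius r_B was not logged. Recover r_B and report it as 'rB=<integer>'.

m = -936
d = (-11, -5);  v_rel = (2, -6),  |v_rel|² = 40
v_rel×d = (2)·(-5) − (-6)·(-11) = -76
since m = R²·40 − (-76)²:  R² = (5776 + -936) / 40 = 121
R = √121 = 11  ⇒  r_B = 11 − 5 = 6

rB=6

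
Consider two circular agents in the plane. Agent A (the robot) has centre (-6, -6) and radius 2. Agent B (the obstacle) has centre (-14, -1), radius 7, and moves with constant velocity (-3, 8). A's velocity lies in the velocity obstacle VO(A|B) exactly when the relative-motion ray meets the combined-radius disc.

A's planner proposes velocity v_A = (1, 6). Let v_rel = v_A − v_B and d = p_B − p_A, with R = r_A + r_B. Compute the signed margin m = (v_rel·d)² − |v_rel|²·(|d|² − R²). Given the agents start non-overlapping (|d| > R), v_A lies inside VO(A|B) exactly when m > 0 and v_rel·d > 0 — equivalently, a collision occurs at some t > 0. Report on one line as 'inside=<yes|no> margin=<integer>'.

d = (-8, 5),  |d|² = 89;  R = 2+7 = 9,  c = 89−9² = 8
v_rel = (4, -2),  |v_rel|² = 20;  v_rel·d = (4)·(-8) + (-2)·(5) = -42
20·t² + 84·t + 8 = 0  ⇒  m = (-42)² − 20·8 = 1604
m = 1604 > 0,  v_rel·d = -42 < 0  ⇒  outside

inside=no margin=1604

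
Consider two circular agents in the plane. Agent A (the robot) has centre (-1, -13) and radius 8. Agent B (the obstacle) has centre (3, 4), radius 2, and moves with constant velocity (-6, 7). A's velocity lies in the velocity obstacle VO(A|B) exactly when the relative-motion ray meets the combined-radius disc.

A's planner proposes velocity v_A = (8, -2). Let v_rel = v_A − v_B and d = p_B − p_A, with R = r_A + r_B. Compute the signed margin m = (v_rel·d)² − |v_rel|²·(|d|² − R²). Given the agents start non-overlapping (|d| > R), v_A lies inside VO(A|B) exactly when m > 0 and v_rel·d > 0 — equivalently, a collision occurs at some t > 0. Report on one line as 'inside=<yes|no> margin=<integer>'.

d = (4, 17),  |d|² = 305;  R = 8+2 = 10,  c = 305−10² = 205
v_rel = (14, -9),  |v_rel|² = 277;  v_rel·d = (14)·(4) + (-9)·(17) = -97
277·t² + 194·t + 205 = 0  ⇒  m = (-97)² − 277·205 = -47376
m = -47376 < 0,  v_rel·d = -97 < 0  ⇒  outside

inside=no margin=-47376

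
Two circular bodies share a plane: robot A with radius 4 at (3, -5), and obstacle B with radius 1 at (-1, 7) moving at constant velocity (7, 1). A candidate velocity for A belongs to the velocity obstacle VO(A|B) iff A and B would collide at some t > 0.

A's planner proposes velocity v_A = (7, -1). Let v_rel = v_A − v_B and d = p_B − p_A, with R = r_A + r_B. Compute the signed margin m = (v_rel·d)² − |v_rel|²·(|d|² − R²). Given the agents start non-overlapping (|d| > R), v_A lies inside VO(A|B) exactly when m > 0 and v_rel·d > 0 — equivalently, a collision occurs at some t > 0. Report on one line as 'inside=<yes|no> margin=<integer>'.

d = (-4, 12),  |d|² = 160;  R = 4+1 = 5,  c = 160−5² = 135
v_rel = (0, -2),  |v_rel|² = 4;  v_rel·d = (0)·(-4) + (-2)·(12) = -24
4·t² + 48·t + 135 = 0  ⇒  m = (-24)² − 4·135 = 36
m = 36 > 0,  v_rel·d = -24 < 0  ⇒  outside

inside=no margin=36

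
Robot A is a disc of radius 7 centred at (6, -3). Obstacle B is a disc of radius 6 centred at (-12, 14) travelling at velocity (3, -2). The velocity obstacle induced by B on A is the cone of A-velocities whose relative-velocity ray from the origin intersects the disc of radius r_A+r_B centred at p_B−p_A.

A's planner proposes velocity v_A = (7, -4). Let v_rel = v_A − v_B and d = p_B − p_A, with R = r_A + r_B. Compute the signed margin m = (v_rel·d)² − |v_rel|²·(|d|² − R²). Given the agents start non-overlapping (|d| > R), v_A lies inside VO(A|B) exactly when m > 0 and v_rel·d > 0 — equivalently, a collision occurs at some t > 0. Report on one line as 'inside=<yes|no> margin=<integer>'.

d = (-18, 17),  |d|² = 613;  R = 7+6 = 13,  c = 613−13² = 444
v_rel = (4, -2),  |v_rel|² = 20;  v_rel·d = (4)·(-18) + (-2)·(17) = -106
20·t² + 212·t + 444 = 0  ⇒  m = (-106)² − 20·444 = 2356
m = 2356 > 0,  v_rel·d = -106 < 0  ⇒  outside

inside=no margin=2356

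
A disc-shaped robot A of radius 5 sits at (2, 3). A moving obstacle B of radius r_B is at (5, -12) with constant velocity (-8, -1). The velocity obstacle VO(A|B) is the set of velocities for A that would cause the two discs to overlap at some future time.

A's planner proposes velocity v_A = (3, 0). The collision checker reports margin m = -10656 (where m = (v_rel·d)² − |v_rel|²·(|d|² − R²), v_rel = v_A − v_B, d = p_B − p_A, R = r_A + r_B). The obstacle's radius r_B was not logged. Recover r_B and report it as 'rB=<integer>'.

m = -10656
d = (3, -15);  v_rel = (11, 1),  |v_rel|² = 122
v_rel×d = (11)·(-15) − (1)·(3) = -168
since m = R²·122 − (-168)²:  R² = (28224 + -10656) / 122 = 144
R = √144 = 12  ⇒  r_B = 12 − 5 = 7

rB=7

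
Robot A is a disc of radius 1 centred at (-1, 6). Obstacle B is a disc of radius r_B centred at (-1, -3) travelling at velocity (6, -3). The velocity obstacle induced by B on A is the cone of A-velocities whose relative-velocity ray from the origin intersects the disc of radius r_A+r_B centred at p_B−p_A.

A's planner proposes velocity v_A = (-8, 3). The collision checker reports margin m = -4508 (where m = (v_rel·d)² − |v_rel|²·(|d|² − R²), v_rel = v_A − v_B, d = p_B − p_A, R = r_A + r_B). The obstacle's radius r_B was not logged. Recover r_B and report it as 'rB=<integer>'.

m = -4508
d = (0, -9);  v_rel = (-14, 6),  |v_rel|² = 232
v_rel×d = (-14)·(-9) − (6)·(0) = 126
since m = R²·232 − 126²:  R² = (15876 + -4508) / 232 = 49
R = √49 = 7  ⇒  r_B = 7 − 1 = 6

rB=6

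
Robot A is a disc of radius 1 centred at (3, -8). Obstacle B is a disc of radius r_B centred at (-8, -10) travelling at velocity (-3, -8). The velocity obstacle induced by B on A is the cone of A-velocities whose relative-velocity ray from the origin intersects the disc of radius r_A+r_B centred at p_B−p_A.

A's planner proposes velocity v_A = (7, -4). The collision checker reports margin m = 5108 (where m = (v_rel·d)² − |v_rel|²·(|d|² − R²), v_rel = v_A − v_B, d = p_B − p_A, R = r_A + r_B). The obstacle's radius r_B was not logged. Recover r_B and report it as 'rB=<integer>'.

m = 5108
d = (-11, -2);  v_rel = (10, 4),  |v_rel|² = 116
v_rel×d = (10)·(-2) − (4)·(-11) = 24
since m = R²·116 − 24²:  R² = (576 + 5108) / 116 = 49
R = √49 = 7  ⇒  r_B = 7 − 1 = 6

rB=6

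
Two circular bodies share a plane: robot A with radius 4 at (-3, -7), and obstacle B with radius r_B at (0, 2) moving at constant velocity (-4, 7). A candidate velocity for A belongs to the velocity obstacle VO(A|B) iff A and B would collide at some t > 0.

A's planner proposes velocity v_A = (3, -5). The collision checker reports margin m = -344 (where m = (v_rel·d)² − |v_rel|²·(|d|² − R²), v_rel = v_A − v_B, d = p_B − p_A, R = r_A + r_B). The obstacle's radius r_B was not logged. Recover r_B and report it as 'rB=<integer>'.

m = -344
d = (3, 9);  v_rel = (7, -12),  |v_rel|² = 193
v_rel×d = (7)·(9) − (-12)·(3) = 99
since m = R²·193 − 99²:  R² = (9801 + -344) / 193 = 49
R = √49 = 7  ⇒  r_B = 7 − 4 = 3

rB=3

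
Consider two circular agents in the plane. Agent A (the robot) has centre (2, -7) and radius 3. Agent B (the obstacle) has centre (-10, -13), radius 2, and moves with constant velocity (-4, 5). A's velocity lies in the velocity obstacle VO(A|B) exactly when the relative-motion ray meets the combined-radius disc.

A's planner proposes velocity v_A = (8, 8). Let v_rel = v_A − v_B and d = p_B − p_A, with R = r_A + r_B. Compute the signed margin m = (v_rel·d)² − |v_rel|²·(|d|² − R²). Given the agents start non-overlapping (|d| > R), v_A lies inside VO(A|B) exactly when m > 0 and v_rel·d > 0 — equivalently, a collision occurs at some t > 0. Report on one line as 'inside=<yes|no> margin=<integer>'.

d = (-12, -6),  |d|² = 180;  R = 3+2 = 5,  c = 180−5² = 155
v_rel = (12, 3),  |v_rel|² = 153;  v_rel·d = (12)·(-12) + (3)·(-6) = -162
153·t² + 324·t + 155 = 0  ⇒  m = (-162)² − 153·155 = 2529
m = 2529 > 0,  v_rel·d = -162 < 0  ⇒  outside

inside=no margin=2529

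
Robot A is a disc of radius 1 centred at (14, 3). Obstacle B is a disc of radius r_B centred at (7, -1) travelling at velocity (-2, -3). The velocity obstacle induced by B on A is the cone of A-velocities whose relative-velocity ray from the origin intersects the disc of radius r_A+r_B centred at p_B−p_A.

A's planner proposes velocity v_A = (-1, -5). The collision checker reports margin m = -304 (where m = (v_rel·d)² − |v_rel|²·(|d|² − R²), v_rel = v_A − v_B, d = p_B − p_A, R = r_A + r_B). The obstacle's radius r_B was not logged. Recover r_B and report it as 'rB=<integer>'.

m = -304
d = (-7, -4);  v_rel = (1, -2),  |v_rel|² = 5
v_rel×d = (1)·(-4) − (-2)·(-7) = -18
since m = R²·5 − (-18)²:  R² = (324 + -304) / 5 = 4
R = √4 = 2  ⇒  r_B = 2 − 1 = 1

rB=1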